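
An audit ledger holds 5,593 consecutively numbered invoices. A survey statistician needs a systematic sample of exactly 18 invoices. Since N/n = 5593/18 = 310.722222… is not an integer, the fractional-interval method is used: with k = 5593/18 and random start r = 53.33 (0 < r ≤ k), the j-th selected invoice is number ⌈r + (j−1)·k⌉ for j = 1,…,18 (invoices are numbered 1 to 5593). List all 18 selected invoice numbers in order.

54, 365, 675, 986, 1297, 1607, 1918, 2229, 2540, 2850, 3161, 3472, 3782, 4093, 4404, 4715, 5025, 5336

j=1: r + 0k = 53.33 → ⌈·⌉ = 54
j=2: r + 1k = 364.052222… → ⌈·⌉ = 365
j=3: r + 2k = 674.774444… → ⌈·⌉ = 675
j=4: r + 3k = 985.496666… → ⌈·⌉ = 986
j=5: r + 4k = 1296.218888… → ⌈·⌉ = 1297
j=6: r + 5k = 1606.941111… → ⌈·⌉ = 1607
j=7: r + 6k = 1917.663333… → ⌈·⌉ = 1918
j=8: r + 7k = 2228.385555… → ⌈·⌉ = 2229
j=9: r + 8k = 2539.107777… → ⌈·⌉ = 2540
j=10: r + 9k = 2849.83 → ⌈·⌉ = 2850
j=11: r + 10k = 3160.552222… → ⌈·⌉ = 3161
j=12: r + 11k = 3471.274444… → ⌈·⌉ = 3472
j=13: r + 12k = 3781.996666… → ⌈·⌉ = 3782
j=14: r + 13k = 4092.718888… → ⌈·⌉ = 4093
j=15: r + 14k = 4403.441111… → ⌈·⌉ = 4404
j=16: r + 15k = 4714.163333… → ⌈·⌉ = 4715
j=17: r + 16k = 5024.885555… → ⌈·⌉ = 5025
j=18: r + 17k = 5335.607777… → ⌈·⌉ = 5336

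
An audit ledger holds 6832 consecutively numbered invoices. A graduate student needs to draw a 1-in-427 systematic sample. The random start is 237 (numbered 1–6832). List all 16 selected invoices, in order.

invoice 1: 237
invoice 2: 237 + 427 = 664
invoice 3: 664 + 427 = 1091
invoice 4: 1091 + 427 = 1518
invoice 5: 1518 + 427 = 1945
invoice 6: 1945 + 427 = 2372
invoice 7: 2372 + 427 = 2799
invoice 8: 2799 + 427 = 3226
invoice 9: 3226 + 427 = 3653
invoice 10: 3653 + 427 = 4080
invoice 11: 4080 + 427 = 4507
invoice 12: 4507 + 427 = 4934
invoice 13: 4934 + 427 = 5361
invoice 14: 5361 + 427 = 5788
invoice 15: 5788 + 427 = 6215
invoice 16: 6215 + 427 = 6642

237, 664, 1091, 1518, 1945, 2372, 2799, 3226, 3653, 4080, 4507, 4934, 5361, 5788, 6215, 6642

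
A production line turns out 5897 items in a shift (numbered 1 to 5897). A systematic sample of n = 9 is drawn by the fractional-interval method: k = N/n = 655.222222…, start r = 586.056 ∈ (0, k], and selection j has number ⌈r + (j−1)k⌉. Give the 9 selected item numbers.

587, 1242, 1897, 2552, 3207, 3863, 4518, 5173, 5828

j=1: r + 0k = 586.056 → ⌈·⌉ = 587
j=2: r + 1k = 1241.278222… → ⌈·⌉ = 1242
j=3: r + 2k = 1896.500444… → ⌈·⌉ = 1897
j=4: r + 3k = 2551.722666… → ⌈·⌉ = 2552
j=5: r + 4k = 3206.944888… → ⌈·⌉ = 3207
j=6: r + 5k = 3862.167111… → ⌈·⌉ = 3863
j=7: r + 6k = 4517.389333… → ⌈·⌉ = 4518
j=8: r + 7k = 5172.611555… → ⌈·⌉ = 5173
j=9: r + 8k = 5827.833777… → ⌈·⌉ = 5828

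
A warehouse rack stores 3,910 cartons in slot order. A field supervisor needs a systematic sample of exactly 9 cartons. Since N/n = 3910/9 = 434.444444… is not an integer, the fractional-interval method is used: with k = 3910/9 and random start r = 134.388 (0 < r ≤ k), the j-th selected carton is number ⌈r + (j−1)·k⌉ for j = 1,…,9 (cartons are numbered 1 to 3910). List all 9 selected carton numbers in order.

135, 569, 1004, 1438, 1873, 2307, 2742, 3176, 3610

j=1: r + 0k = 134.388 → ⌈·⌉ = 135
j=2: r + 1k = 568.832444… → ⌈·⌉ = 569
j=3: r + 2k = 1003.276888… → ⌈·⌉ = 1004
j=4: r + 3k = 1437.721333… → ⌈·⌉ = 1438
j=5: r + 4k = 1872.165777… → ⌈·⌉ = 1873
j=6: r + 5k = 2306.610222… → ⌈·⌉ = 2307
j=7: r + 6k = 2741.054666… → ⌈·⌉ = 2742
j=8: r + 7k = 3175.499111… → ⌈·⌉ = 3176
j=9: r + 8k = 3609.943555… → ⌈·⌉ = 3610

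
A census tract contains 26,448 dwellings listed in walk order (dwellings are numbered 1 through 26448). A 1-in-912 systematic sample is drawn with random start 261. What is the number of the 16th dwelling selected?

13941

k = 912
16th selection = r + (16−1)·k = 261 + 15×912 = 261 + 13680 = 13941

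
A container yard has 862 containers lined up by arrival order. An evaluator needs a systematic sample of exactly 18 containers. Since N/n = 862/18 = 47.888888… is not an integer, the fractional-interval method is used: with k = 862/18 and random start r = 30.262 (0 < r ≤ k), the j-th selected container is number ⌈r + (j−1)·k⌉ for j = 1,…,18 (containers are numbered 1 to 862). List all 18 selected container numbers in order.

31, 79, 127, 174, 222, 270, 318, 366, 414, 462, 510, 558, 605, 653, 701, 749, 797, 845

j=1: r + 0k = 30.262 → ⌈·⌉ = 31
j=2: r + 1k = 78.150888… → ⌈·⌉ = 79
j=3: r + 2k = 126.039777… → ⌈·⌉ = 127
j=4: r + 3k = 173.928666… → ⌈·⌉ = 174
j=5: r + 4k = 221.817555… → ⌈·⌉ = 222
j=6: r + 5k = 269.706444… → ⌈·⌉ = 270
j=7: r + 6k = 317.595333… → ⌈·⌉ = 318
j=8: r + 7k = 365.484222… → ⌈·⌉ = 366
j=9: r + 8k = 413.373111… → ⌈·⌉ = 414
j=10: r + 9k = 461.262 → ⌈·⌉ = 462
j=11: r + 10k = 509.150888… → ⌈·⌉ = 510
j=12: r + 11k = 557.039777… → ⌈·⌉ = 558
j=13: r + 12k = 604.928666… → ⌈·⌉ = 605
j=14: r + 13k = 652.817555… → ⌈·⌉ = 653
j=15: r + 14k = 700.706444… → ⌈·⌉ = 701
j=16: r + 15k = 748.595333… → ⌈·⌉ = 749
j=17: r + 16k = 796.484222… → ⌈·⌉ = 797
j=18: r + 17k = 844.373111… → ⌈·⌉ = 845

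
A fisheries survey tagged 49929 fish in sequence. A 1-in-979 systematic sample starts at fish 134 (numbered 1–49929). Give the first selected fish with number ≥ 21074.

k = 979
Steps past start: ⌈(21074 − 134)/979⌉ = ⌈20940/979⌉ = 22
Selected fish: 134 + 22×979 = 21672

21672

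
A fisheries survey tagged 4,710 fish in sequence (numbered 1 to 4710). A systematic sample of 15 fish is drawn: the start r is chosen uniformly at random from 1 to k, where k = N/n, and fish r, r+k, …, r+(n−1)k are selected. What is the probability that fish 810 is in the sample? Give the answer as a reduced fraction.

1/314

k = 4710/15 = 314.
Fish 810 is selected iff r ≡ 810 (mod 314); exactly one such r in {1,…,314}.
Inclusion probability = 1/314.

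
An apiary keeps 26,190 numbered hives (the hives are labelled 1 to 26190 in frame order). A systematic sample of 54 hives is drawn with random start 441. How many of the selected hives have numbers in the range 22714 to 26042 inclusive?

7

k = 26190/54 = 485
First selection ≥ 22714: 441 + ⌈(22714−441)/485⌉·485 = 441 + 46×485 = 22751
Last selection ≤ 26042: 441 + ⌊(26042−441)/485⌋·485 = 441 + 52×485 = 25661
Count = 52 − 46 + 1 = 7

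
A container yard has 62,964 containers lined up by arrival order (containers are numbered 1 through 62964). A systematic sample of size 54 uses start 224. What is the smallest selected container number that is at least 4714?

4888

k = 62964/54 = 1166
Steps past start: ⌈(4714 − 224)/1166⌉ = ⌈4490/1166⌉ = 4
Selected container: 224 + 4×1166 = 4888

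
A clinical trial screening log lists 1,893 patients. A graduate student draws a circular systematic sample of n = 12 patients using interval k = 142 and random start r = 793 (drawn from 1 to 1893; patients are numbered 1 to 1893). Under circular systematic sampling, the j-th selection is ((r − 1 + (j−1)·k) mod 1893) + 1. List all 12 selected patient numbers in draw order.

Selection 1: 793
Selection 2: 793 + 142 = 935
Selection 3: 935 + 142 = 1077
Selection 4: 1077 + 142 = 1219
Selection 5: 1219 + 142 = 1361
Selection 6: 1361 + 142 = 1503
Selection 7: 1503 + 142 = 1645
Selection 8: 1645 + 142 = 1787
Selection 9: 1787 + 142 = 1929 → 1929 − 1893 = 36
Selection 10: 36 + 142 = 178
Selection 11: 178 + 142 = 320
Selection 12: 320 + 142 = 462

793, 935, 1077, 1219, 1361, 1503, 1645, 1787, 36, 178, 320, 462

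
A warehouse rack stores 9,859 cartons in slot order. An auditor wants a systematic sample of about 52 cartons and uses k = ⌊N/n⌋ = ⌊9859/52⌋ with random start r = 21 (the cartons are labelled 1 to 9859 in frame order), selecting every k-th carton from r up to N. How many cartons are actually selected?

53

k = ⌊9859/52⌋ = 189
Achieved size = ⌊(9859 − 21)/189⌋ + 1 = ⌊9838/189⌋ + 1 = 52 + 1 = 53
(last selection: 21 + 52×189 = 9849 ≤ 9859; next would be 10038 > 9859)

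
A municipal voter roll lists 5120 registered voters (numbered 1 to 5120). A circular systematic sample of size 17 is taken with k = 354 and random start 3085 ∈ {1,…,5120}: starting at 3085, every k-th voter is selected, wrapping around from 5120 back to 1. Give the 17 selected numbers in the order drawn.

Selection 1: 3085
Selection 2: 3085 + 354 = 3439
Selection 3: 3439 + 354 = 3793
Selection 4: 3793 + 354 = 4147
Selection 5: 4147 + 354 = 4501
Selection 6: 4501 + 354 = 4855
Selection 7: 4855 + 354 = 5209 → 5209 − 5120 = 89
Selection 8: 89 + 354 = 443
Selection 9: 443 + 354 = 797
Selection 10: 797 + 354 = 1151
Selection 11: 1151 + 354 = 1505
Selection 12: 1505 + 354 = 1859
Selection 13: 1859 + 354 = 2213
Selection 14: 2213 + 354 = 2567
Selection 15: 2567 + 354 = 2921
Selection 16: 2921 + 354 = 3275
Selection 17: 3275 + 354 = 3629

3085, 3439, 3793, 4147, 4501, 4855, 89, 443, 797, 1151, 1505, 1859, 2213, 2567, 2921, 3275, 3629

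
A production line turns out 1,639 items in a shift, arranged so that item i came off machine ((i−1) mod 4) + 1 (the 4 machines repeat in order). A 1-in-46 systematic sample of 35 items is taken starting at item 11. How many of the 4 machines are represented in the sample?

2

Consecutive selections differ by k = 46, so their machine numbers differ by 46 mod 4 = 2.
gcd(46, 4) = 2, so the sample visits 4/2 = 2 distinct residues mod 4.
Start 11 is machine 3; the machines hit are 1, 3.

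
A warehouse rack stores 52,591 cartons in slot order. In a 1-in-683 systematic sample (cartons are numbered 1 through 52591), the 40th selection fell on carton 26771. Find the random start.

k = 683
r = 26771 − (40−1)×683 = 26771 − 26637 = 134

134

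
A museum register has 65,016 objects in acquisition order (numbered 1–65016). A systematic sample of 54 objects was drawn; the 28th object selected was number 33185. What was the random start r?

677

k = 65016/54 = 1204
r = 33185 − (28−1)×1204 = 33185 − 32508 = 677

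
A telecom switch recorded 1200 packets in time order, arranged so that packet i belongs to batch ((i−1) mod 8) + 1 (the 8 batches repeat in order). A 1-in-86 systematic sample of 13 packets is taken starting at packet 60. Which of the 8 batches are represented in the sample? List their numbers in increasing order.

2, 4, 6, 8

Consecutive selections differ by k = 86, so their batch numbers differ by 86 mod 8 = 6.
gcd(86, 8) = 2, so the sample visits 8/2 = 4 distinct residues mod 8.
Start 60 is batch 4; the batches hit are 2, 4, 6, 8.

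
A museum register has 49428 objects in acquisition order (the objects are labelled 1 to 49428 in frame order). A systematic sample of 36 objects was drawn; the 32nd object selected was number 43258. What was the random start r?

695

k = 49428/36 = 1373
r = 43258 − (32−1)×1373 = 43258 − 42563 = 695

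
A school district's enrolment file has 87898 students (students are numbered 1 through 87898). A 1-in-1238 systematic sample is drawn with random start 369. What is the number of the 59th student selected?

k = 1238
59th selection = r + (59−1)·k = 369 + 58×1238 = 369 + 71804 = 72173

72173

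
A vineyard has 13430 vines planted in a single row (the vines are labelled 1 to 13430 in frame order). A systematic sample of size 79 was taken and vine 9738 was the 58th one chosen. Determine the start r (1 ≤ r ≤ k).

k = 13430/79 = 170
r = 9738 − (58−1)×170 = 9738 − 9690 = 48

48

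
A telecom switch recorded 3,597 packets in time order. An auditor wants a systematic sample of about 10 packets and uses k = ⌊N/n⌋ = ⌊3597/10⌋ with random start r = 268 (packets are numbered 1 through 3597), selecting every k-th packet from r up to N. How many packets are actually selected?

10

k = ⌊3597/10⌋ = 359
Achieved size = ⌊(3597 − 268)/359⌋ + 1 = ⌊3329/359⌋ + 1 = 9 + 1 = 10
(last selection: 268 + 9×359 = 3499 ≤ 3597; next would be 3858 > 3597)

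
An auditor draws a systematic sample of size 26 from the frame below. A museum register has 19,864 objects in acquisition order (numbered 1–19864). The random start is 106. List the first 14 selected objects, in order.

k = N/n = 19864/26 = 764
object 1: 106
object 2: 106 + 764 = 870
object 3: 870 + 764 = 1634
object 4: 1634 + 764 = 2398
object 5: 2398 + 764 = 3162
object 6: 3162 + 764 = 3926
object 7: 3926 + 764 = 4690
object 8: 4690 + 764 = 5454
object 9: 5454 + 764 = 6218
object 10: 6218 + 764 = 6982
object 11: 6982 + 764 = 7746
object 12: 7746 + 764 = 8510
object 13: 8510 + 764 = 9274
object 14: 9274 + 764 = 10038

106, 870, 1634, 2398, 3162, 3926, 4690, 5454, 6218, 6982, 7746, 8510, 9274, 10038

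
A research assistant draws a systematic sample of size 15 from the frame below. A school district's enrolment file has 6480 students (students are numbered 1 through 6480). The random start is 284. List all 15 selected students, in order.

k = N/n = 6480/15 = 432
student 1: 284
student 2: 284 + 432 = 716
student 3: 716 + 432 = 1148
student 4: 1148 + 432 = 1580
student 5: 1580 + 432 = 2012
student 6: 2012 + 432 = 2444
student 7: 2444 + 432 = 2876
student 8: 2876 + 432 = 3308
student 9: 3308 + 432 = 3740
student 10: 3740 + 432 = 4172
student 11: 4172 + 432 = 4604
student 12: 4604 + 432 = 5036
student 13: 5036 + 432 = 5468
student 14: 5468 + 432 = 5900
student 15: 5900 + 432 = 6332

284, 716, 1148, 1580, 2012, 2444, 2876, 3308, 3740, 4172, 4604, 5036, 5468, 5900, 6332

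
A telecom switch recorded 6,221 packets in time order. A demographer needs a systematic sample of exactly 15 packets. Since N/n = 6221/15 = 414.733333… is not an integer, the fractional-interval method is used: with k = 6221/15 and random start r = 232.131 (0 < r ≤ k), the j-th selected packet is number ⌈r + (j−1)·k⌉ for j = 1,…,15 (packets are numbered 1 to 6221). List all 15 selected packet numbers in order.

233, 647, 1062, 1477, 1892, 2306, 2721, 3136, 3550, 3965, 4380, 4795, 5209, 5624, 6039

j=1: r + 0k = 232.131 → ⌈·⌉ = 233
j=2: r + 1k = 646.864333… → ⌈·⌉ = 647
j=3: r + 2k = 1061.597666… → ⌈·⌉ = 1062
j=4: r + 3k = 1476.331 → ⌈·⌉ = 1477
j=5: r + 4k = 1891.064333… → ⌈·⌉ = 1892
j=6: r + 5k = 2305.797666… → ⌈·⌉ = 2306
j=7: r + 6k = 2720.531 → ⌈·⌉ = 2721
j=8: r + 7k = 3135.264333… → ⌈·⌉ = 3136
j=9: r + 8k = 3549.997666… → ⌈·⌉ = 3550
j=10: r + 9k = 3964.731 → ⌈·⌉ = 3965
j=11: r + 10k = 4379.464333… → ⌈·⌉ = 4380
j=12: r + 11k = 4794.197666… → ⌈·⌉ = 4795
j=13: r + 12k = 5208.931 → ⌈·⌉ = 5209
j=14: r + 13k = 5623.664333… → ⌈·⌉ = 5624
j=15: r + 14k = 6038.397666… → ⌈·⌉ = 6039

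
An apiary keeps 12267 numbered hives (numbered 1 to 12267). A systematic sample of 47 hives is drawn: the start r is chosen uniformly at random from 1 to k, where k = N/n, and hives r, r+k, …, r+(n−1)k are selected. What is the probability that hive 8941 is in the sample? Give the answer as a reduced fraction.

k = 12267/47 = 261.
Hive 8941 is selected iff r ≡ 8941 (mod 261); exactly one such r in {1,…,261}.
Inclusion probability = 1/261.

1/261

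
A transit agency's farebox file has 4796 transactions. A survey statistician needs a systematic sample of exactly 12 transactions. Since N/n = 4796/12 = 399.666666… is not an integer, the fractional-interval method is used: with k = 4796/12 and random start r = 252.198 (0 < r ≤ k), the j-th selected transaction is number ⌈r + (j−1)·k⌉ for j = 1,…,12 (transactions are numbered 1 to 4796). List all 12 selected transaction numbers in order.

253, 652, 1052, 1452, 1851, 2251, 2651, 3050, 3450, 3850, 4249, 4649

j=1: r + 0k = 252.198 → ⌈·⌉ = 253
j=2: r + 1k = 651.864666… → ⌈·⌉ = 652
j=3: r + 2k = 1051.531333… → ⌈·⌉ = 1052
j=4: r + 3k = 1451.198 → ⌈·⌉ = 1452
j=5: r + 4k = 1850.864666… → ⌈·⌉ = 1851
j=6: r + 5k = 2250.531333… → ⌈·⌉ = 2251
j=7: r + 6k = 2650.198 → ⌈·⌉ = 2651
j=8: r + 7k = 3049.864666… → ⌈·⌉ = 3050
j=9: r + 8k = 3449.531333… → ⌈·⌉ = 3450
j=10: r + 9k = 3849.198 → ⌈·⌉ = 3850
j=11: r + 10k = 4248.864666… → ⌈·⌉ = 4249
j=12: r + 11k = 4648.531333… → ⌈·⌉ = 4649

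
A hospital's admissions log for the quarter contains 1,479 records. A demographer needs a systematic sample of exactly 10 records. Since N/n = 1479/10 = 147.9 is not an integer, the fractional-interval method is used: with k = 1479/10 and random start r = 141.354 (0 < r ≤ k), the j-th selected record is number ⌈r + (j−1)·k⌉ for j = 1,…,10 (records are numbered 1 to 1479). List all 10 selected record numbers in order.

j=1: r + 0k = 141.354 → ⌈·⌉ = 142
j=2: r + 1k = 289.254 → ⌈·⌉ = 290
j=3: r + 2k = 437.154 → ⌈·⌉ = 438
j=4: r + 3k = 585.054 → ⌈·⌉ = 586
j=5: r + 4k = 732.954 → ⌈·⌉ = 733
j=6: r + 5k = 880.854 → ⌈·⌉ = 881
j=7: r + 6k = 1028.754 → ⌈·⌉ = 1029
j=8: r + 7k = 1176.654 → ⌈·⌉ = 1177
j=9: r + 8k = 1324.554 → ⌈·⌉ = 1325
j=10: r + 9k = 1472.454 → ⌈·⌉ = 1473

142, 290, 438, 586, 733, 881, 1029, 1177, 1325, 1473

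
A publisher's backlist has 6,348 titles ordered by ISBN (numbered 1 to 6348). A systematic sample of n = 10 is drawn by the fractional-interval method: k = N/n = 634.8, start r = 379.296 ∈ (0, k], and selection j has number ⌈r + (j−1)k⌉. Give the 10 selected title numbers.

j=1: r + 0k = 379.296 → ⌈·⌉ = 380
j=2: r + 1k = 1014.096 → ⌈·⌉ = 1015
j=3: r + 2k = 1648.896 → ⌈·⌉ = 1649
j=4: r + 3k = 2283.696 → ⌈·⌉ = 2284
j=5: r + 4k = 2918.496 → ⌈·⌉ = 2919
j=6: r + 5k = 3553.296 → ⌈·⌉ = 3554
j=7: r + 6k = 4188.096 → ⌈·⌉ = 4189
j=8: r + 7k = 4822.896 → ⌈·⌉ = 4823
j=9: r + 8k = 5457.696 → ⌈·⌉ = 5458
j=10: r + 9k = 6092.496 → ⌈·⌉ = 6093

380, 1015, 1649, 2284, 2919, 3554, 4189, 4823, 5458, 6093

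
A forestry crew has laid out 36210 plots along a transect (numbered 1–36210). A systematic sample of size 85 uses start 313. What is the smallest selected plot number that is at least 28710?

k = 36210/85 = 426
Steps past start: ⌈(28710 − 313)/426⌉ = ⌈28397/426⌉ = 67
Selected plot: 313 + 67×426 = 28855

28855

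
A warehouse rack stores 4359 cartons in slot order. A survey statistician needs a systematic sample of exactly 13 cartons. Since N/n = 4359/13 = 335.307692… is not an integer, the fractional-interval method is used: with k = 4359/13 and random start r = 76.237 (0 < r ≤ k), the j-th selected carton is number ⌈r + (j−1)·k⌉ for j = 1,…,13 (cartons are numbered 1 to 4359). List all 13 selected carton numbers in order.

77, 412, 747, 1083, 1418, 1753, 2089, 2424, 2759, 3095, 3430, 3765, 4100

j=1: r + 0k = 76.237 → ⌈·⌉ = 77
j=2: r + 1k = 411.544692… → ⌈·⌉ = 412
j=3: r + 2k = 746.852384… → ⌈·⌉ = 747
j=4: r + 3k = 1082.160076… → ⌈·⌉ = 1083
j=5: r + 4k = 1417.467769… → ⌈·⌉ = 1418
j=6: r + 5k = 1752.775461… → ⌈·⌉ = 1753
j=7: r + 6k = 2088.083153… → ⌈·⌉ = 2089
j=8: r + 7k = 2423.390846… → ⌈·⌉ = 2424
j=9: r + 8k = 2758.698538… → ⌈·⌉ = 2759
j=10: r + 9k = 3094.006230… → ⌈·⌉ = 3095
j=11: r + 10k = 3429.313923… → ⌈·⌉ = 3430
j=12: r + 11k = 3764.621615… → ⌈·⌉ = 3765
j=13: r + 12k = 4099.929307… → ⌈·⌉ = 4100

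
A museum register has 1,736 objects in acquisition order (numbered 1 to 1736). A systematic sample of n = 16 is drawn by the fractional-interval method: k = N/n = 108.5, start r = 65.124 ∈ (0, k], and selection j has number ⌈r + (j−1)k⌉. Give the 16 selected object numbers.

66, 174, 283, 391, 500, 608, 717, 825, 934, 1042, 1151, 1259, 1368, 1476, 1585, 1693

j=1: r + 0k = 65.124 → ⌈·⌉ = 66
j=2: r + 1k = 173.624 → ⌈·⌉ = 174
j=3: r + 2k = 282.124 → ⌈·⌉ = 283
j=4: r + 3k = 390.624 → ⌈·⌉ = 391
j=5: r + 4k = 499.124 → ⌈·⌉ = 500
j=6: r + 5k = 607.624 → ⌈·⌉ = 608
j=7: r + 6k = 716.124 → ⌈·⌉ = 717
j=8: r + 7k = 824.624 → ⌈·⌉ = 825
j=9: r + 8k = 933.124 → ⌈·⌉ = 934
j=10: r + 9k = 1041.624 → ⌈·⌉ = 1042
j=11: r + 10k = 1150.124 → ⌈·⌉ = 1151
j=12: r + 11k = 1258.624 → ⌈·⌉ = 1259
j=13: r + 12k = 1367.124 → ⌈·⌉ = 1368
j=14: r + 13k = 1475.624 → ⌈·⌉ = 1476
j=15: r + 14k = 1584.124 → ⌈·⌉ = 1585
j=16: r + 15k = 1692.624 → ⌈·⌉ = 1693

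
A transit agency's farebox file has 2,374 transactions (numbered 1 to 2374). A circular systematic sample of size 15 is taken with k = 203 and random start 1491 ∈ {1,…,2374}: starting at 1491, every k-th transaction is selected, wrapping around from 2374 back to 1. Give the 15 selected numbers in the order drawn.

Selection 1: 1491
Selection 2: 1491 + 203 = 1694
Selection 3: 1694 + 203 = 1897
Selection 4: 1897 + 203 = 2100
Selection 5: 2100 + 203 = 2303
Selection 6: 2303 + 203 = 2506 → 2506 − 2374 = 132
Selection 7: 132 + 203 = 335
Selection 8: 335 + 203 = 538
Selection 9: 538 + 203 = 741
Selection 10: 741 + 203 = 944
Selection 11: 944 + 203 = 1147
Selection 12: 1147 + 203 = 1350
Selection 13: 1350 + 203 = 1553
Selection 14: 1553 + 203 = 1756
Selection 15: 1756 + 203 = 1959

1491, 1694, 1897, 2100, 2303, 132, 335, 538, 741, 944, 1147, 1350, 1553, 1756, 1959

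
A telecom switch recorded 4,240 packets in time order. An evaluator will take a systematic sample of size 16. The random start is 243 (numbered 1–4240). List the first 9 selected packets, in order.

243, 508, 773, 1038, 1303, 1568, 1833, 2098, 2363

k = N/n = 4240/16 = 265
packet 1: 243
packet 2: 243 + 265 = 508
packet 3: 508 + 265 = 773
packet 4: 773 + 265 = 1038
packet 5: 1038 + 265 = 1303
packet 6: 1303 + 265 = 1568
packet 7: 1568 + 265 = 1833
packet 8: 1833 + 265 = 2098
packet 9: 2098 + 265 = 2363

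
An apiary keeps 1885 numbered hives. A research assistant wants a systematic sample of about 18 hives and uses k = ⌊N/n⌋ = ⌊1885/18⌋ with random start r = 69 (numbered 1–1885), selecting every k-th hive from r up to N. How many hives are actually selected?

18

k = ⌊1885/18⌋ = 104
Achieved size = ⌊(1885 − 69)/104⌋ + 1 = ⌊1816/104⌋ + 1 = 17 + 1 = 18
(last selection: 69 + 17×104 = 1837 ≤ 1885; next would be 1941 > 1885)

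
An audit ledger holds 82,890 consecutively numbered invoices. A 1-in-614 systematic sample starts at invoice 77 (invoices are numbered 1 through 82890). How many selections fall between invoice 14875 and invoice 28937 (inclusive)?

k = 614
First selection ≥ 14875: 77 + ⌈(14875−77)/614⌉·614 = 77 + 25×614 = 15427
Last selection ≤ 28937: 77 + ⌊(28937−77)/614⌋·614 = 77 + 47×614 = 28935
Count = 47 − 25 + 1 = 23

23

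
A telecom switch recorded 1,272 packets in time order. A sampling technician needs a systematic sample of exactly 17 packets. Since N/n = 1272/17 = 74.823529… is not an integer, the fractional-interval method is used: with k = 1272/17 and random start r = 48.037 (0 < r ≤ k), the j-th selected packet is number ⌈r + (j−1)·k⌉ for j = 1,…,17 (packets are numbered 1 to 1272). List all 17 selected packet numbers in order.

j=1: r + 0k = 48.037 → ⌈·⌉ = 49
j=2: r + 1k = 122.860529… → ⌈·⌉ = 123
j=3: r + 2k = 197.684058… → ⌈·⌉ = 198
j=4: r + 3k = 272.507588… → ⌈·⌉ = 273
j=5: r + 4k = 347.331117… → ⌈·⌉ = 348
j=6: r + 5k = 422.154647… → ⌈·⌉ = 423
j=7: r + 6k = 496.978176… → ⌈·⌉ = 497
j=8: r + 7k = 571.801705… → ⌈·⌉ = 572
j=9: r + 8k = 646.625235… → ⌈·⌉ = 647
j=10: r + 9k = 721.448764… → ⌈·⌉ = 722
j=11: r + 10k = 796.272294… → ⌈·⌉ = 797
j=12: r + 11k = 871.095823… → ⌈·⌉ = 872
j=13: r + 12k = 945.919352… → ⌈·⌉ = 946
j=14: r + 13k = 1020.742882… → ⌈·⌉ = 1021
j=15: r + 14k = 1095.566411… → ⌈·⌉ = 1096
j=16: r + 15k = 1170.389941… → ⌈·⌉ = 1171
j=17: r + 16k = 1245.213470… → ⌈·⌉ = 1246

49, 123, 198, 273, 348, 423, 497, 572, 647, 722, 797, 872, 946, 1021, 1096, 1171, 1246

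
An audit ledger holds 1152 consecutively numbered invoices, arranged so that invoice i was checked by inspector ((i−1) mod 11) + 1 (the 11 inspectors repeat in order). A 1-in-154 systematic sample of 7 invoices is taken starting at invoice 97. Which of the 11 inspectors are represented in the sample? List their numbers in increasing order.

Consecutive selections differ by k = 154, so their inspector numbers differ by 154 mod 11 = 0.
gcd(154, 11) = 11, so the sample visits 11/11 = 1 distinct residues mod 11.
Start 97 is inspector 9; the inspectors hit are 9.

9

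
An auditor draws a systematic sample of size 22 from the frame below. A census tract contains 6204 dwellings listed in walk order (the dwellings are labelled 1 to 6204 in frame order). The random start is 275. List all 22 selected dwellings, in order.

k = N/n = 6204/22 = 282
dwelling 1: 275
dwelling 2: 275 + 282 = 557
dwelling 3: 557 + 282 = 839
dwelling 4: 839 + 282 = 1121
dwelling 5: 1121 + 282 = 1403
dwelling 6: 1403 + 282 = 1685
dwelling 7: 1685 + 282 = 1967
dwelling 8: 1967 + 282 = 2249
dwelling 9: 2249 + 282 = 2531
dwelling 10: 2531 + 282 = 2813
dwelling 11: 2813 + 282 = 3095
dwelling 12: 3095 + 282 = 3377
dwelling 13: 3377 + 282 = 3659
dwelling 14: 3659 + 282 = 3941
dwelling 15: 3941 + 282 = 4223
dwelling 16: 4223 + 282 = 4505
dwelling 17: 4505 + 282 = 4787
dwelling 18: 4787 + 282 = 5069
dwelling 19: 5069 + 282 = 5351
dwelling 20: 5351 + 282 = 5633
dwelling 21: 5633 + 282 = 5915
dwelling 22: 5915 + 282 = 6197

275, 557, 839, 1121, 1403, 1685, 1967, 2249, 2531, 2813, 3095, 3377, 3659, 3941, 4223, 4505, 4787, 5069, 5351, 5633, 5915, 6197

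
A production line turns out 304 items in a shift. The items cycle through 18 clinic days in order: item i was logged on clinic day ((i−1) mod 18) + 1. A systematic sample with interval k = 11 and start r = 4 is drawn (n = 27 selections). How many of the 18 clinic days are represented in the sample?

Consecutive selections differ by k = 11, so their clinic day numbers differ by 11 mod 18 = 11.
gcd(11, 18) = 1, so the sample visits 18/1 = 18 distinct residues mod 18.
Start 4 is clinic day 4; the clinic days hit are 1, 2, 3, 4, 5, 6, 7, 8, 9, 10, 11, 12, 13, 14, 15, 16, 17, 18.

18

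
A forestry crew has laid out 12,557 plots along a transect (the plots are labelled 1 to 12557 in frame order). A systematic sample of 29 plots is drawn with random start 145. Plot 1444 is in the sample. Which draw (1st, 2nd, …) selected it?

4

k = 12557/29 = 433
position = (1444 − 145)/433 + 1 = 1299/433 + 1 = 3 + 1 = 4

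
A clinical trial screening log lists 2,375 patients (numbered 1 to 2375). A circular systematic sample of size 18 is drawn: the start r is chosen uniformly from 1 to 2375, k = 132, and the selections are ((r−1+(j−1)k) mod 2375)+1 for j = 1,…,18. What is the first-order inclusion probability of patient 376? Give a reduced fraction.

18/2375

For each position j, as r ranges over 1…2375 the j-th selection hits every patient exactly once, so patient 376 is selected for exactly 18 of the 2375 starts.
Inclusion probability = 18/2375.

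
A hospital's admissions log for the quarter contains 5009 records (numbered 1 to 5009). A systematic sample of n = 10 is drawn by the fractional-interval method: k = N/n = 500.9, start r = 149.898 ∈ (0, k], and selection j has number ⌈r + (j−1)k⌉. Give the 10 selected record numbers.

j=1: r + 0k = 149.898 → ⌈·⌉ = 150
j=2: r + 1k = 650.798 → ⌈·⌉ = 651
j=3: r + 2k = 1151.698 → ⌈·⌉ = 1152
j=4: r + 3k = 1652.598 → ⌈·⌉ = 1653
j=5: r + 4k = 2153.498 → ⌈·⌉ = 2154
j=6: r + 5k = 2654.398 → ⌈·⌉ = 2655
j=7: r + 6k = 3155.298 → ⌈·⌉ = 3156
j=8: r + 7k = 3656.198 → ⌈·⌉ = 3657
j=9: r + 8k = 4157.098 → ⌈·⌉ = 4158
j=10: r + 9k = 4657.998 → ⌈·⌉ = 4658

150, 651, 1152, 1653, 2154, 2655, 3156, 3657, 4158, 4658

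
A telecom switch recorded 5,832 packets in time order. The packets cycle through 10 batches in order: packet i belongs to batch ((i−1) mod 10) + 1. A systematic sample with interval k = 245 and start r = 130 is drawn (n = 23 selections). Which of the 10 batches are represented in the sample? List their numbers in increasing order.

Consecutive selections differ by k = 245, so their batch numbers differ by 245 mod 10 = 5.
gcd(245, 10) = 5, so the sample visits 10/5 = 2 distinct residues mod 10.
Start 130 is batch 10; the batches hit are 5, 10.

5, 10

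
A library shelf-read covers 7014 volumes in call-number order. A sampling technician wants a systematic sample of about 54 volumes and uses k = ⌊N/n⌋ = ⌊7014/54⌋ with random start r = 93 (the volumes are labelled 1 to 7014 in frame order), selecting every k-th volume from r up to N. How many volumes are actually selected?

k = ⌊7014/54⌋ = 129
Achieved size = ⌊(7014 − 93)/129⌋ + 1 = ⌊6921/129⌋ + 1 = 53 + 1 = 54
(last selection: 93 + 53×129 = 6930 ≤ 7014; next would be 7059 > 7014)

54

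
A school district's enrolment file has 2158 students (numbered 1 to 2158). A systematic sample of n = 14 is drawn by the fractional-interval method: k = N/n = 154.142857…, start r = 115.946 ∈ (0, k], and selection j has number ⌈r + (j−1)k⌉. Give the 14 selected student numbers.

116, 271, 425, 579, 733, 887, 1041, 1195, 1350, 1504, 1658, 1812, 1966, 2120

j=1: r + 0k = 115.946 → ⌈·⌉ = 116
j=2: r + 1k = 270.088857… → ⌈·⌉ = 271
j=3: r + 2k = 424.231714… → ⌈·⌉ = 425
j=4: r + 3k = 578.374571… → ⌈·⌉ = 579
j=5: r + 4k = 732.517428… → ⌈·⌉ = 733
j=6: r + 5k = 886.660285… → ⌈·⌉ = 887
j=7: r + 6k = 1040.803142… → ⌈·⌉ = 1041
j=8: r + 7k = 1194.946 → ⌈·⌉ = 1195
j=9: r + 8k = 1349.088857… → ⌈·⌉ = 1350
j=10: r + 9k = 1503.231714… → ⌈·⌉ = 1504
j=11: r + 10k = 1657.374571… → ⌈·⌉ = 1658
j=12: r + 11k = 1811.517428… → ⌈·⌉ = 1812
j=13: r + 12k = 1965.660285… → ⌈·⌉ = 1966
j=14: r + 13k = 2119.803142… → ⌈·⌉ = 2120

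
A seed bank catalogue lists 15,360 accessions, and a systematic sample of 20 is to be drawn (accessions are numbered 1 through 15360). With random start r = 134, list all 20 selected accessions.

134, 902, 1670, 2438, 3206, 3974, 4742, 5510, 6278, 7046, 7814, 8582, 9350, 10118, 10886, 11654, 12422, 13190, 13958, 14726

k = N/n = 15360/20 = 768
accession 1: 134
accession 2: 134 + 768 = 902
accession 3: 902 + 768 = 1670
accession 4: 1670 + 768 = 2438
accession 5: 2438 + 768 = 3206
accession 6: 3206 + 768 = 3974
accession 7: 3974 + 768 = 4742
accession 8: 4742 + 768 = 5510
accession 9: 5510 + 768 = 6278
accession 10: 6278 + 768 = 7046
accession 11: 7046 + 768 = 7814
accession 12: 7814 + 768 = 8582
accession 13: 8582 + 768 = 9350
accession 14: 9350 + 768 = 10118
accession 15: 10118 + 768 = 10886
accession 16: 10886 + 768 = 11654
accession 17: 11654 + 768 = 12422
accession 18: 12422 + 768 = 13190
accession 19: 13190 + 768 = 13958
accession 20: 13958 + 768 = 14726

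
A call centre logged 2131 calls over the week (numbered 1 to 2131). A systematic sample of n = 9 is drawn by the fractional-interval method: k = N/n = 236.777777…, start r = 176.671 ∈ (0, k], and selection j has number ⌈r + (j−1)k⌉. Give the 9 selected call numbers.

j=1: r + 0k = 176.671 → ⌈·⌉ = 177
j=2: r + 1k = 413.448777… → ⌈·⌉ = 414
j=3: r + 2k = 650.226555… → ⌈·⌉ = 651
j=4: r + 3k = 887.004333… → ⌈·⌉ = 888
j=5: r + 4k = 1123.782111… → ⌈·⌉ = 1124
j=6: r + 5k = 1360.559888… → ⌈·⌉ = 1361
j=7: r + 6k = 1597.337666… → ⌈·⌉ = 1598
j=8: r + 7k = 1834.115444… → ⌈·⌉ = 1835
j=9: r + 8k = 2070.893222… → ⌈·⌉ = 2071

177, 414, 651, 888, 1124, 1361, 1598, 1835, 2071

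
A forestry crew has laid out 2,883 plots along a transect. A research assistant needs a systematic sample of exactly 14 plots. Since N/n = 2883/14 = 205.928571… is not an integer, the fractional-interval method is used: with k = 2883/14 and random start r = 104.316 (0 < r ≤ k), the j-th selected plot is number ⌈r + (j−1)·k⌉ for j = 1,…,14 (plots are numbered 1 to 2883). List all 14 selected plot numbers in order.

j=1: r + 0k = 104.316 → ⌈·⌉ = 105
j=2: r + 1k = 310.244571… → ⌈·⌉ = 311
j=3: r + 2k = 516.173142… → ⌈·⌉ = 517
j=4: r + 3k = 722.101714… → ⌈·⌉ = 723
j=5: r + 4k = 928.030285… → ⌈·⌉ = 929
j=6: r + 5k = 1133.958857… → ⌈·⌉ = 1134
j=7: r + 6k = 1339.887428… → ⌈·⌉ = 1340
j=8: r + 7k = 1545.816 → ⌈·⌉ = 1546
j=9: r + 8k = 1751.744571… → ⌈·⌉ = 1752
j=10: r + 9k = 1957.673142… → ⌈·⌉ = 1958
j=11: r + 10k = 2163.601714… → ⌈·⌉ = 2164
j=12: r + 11k = 2369.530285… → ⌈·⌉ = 2370
j=13: r + 12k = 2575.458857… → ⌈·⌉ = 2576
j=14: r + 13k = 2781.387428… → ⌈·⌉ = 2782

105, 311, 517, 723, 929, 1134, 1340, 1546, 1752, 1958, 2164, 2370, 2576, 2782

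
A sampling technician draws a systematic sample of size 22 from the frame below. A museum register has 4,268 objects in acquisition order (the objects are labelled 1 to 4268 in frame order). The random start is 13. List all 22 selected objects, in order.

13, 207, 401, 595, 789, 983, 1177, 1371, 1565, 1759, 1953, 2147, 2341, 2535, 2729, 2923, 3117, 3311, 3505, 3699, 3893, 4087

k = N/n = 4268/22 = 194
object 1: 13
object 2: 13 + 194 = 207
object 3: 207 + 194 = 401
object 4: 401 + 194 = 595
object 5: 595 + 194 = 789
object 6: 789 + 194 = 983
object 7: 983 + 194 = 1177
object 8: 1177 + 194 = 1371
object 9: 1371 + 194 = 1565
object 10: 1565 + 194 = 1759
object 11: 1759 + 194 = 1953
object 12: 1953 + 194 = 2147
object 13: 2147 + 194 = 2341
object 14: 2341 + 194 = 2535
object 15: 2535 + 194 = 2729
object 16: 2729 + 194 = 2923
object 17: 2923 + 194 = 3117
object 18: 3117 + 194 = 3311
object 19: 3311 + 194 = 3505
object 20: 3505 + 194 = 3699
object 21: 3699 + 194 = 3893
object 22: 3893 + 194 = 4087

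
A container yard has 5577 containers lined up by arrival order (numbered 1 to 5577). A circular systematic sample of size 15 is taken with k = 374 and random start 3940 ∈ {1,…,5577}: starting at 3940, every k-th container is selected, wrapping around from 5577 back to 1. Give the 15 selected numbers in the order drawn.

3940, 4314, 4688, 5062, 5436, 233, 607, 981, 1355, 1729, 2103, 2477, 2851, 3225, 3599

Selection 1: 3940
Selection 2: 3940 + 374 = 4314
Selection 3: 4314 + 374 = 4688
Selection 4: 4688 + 374 = 5062
Selection 5: 5062 + 374 = 5436
Selection 6: 5436 + 374 = 5810 → 5810 − 5577 = 233
Selection 7: 233 + 374 = 607
Selection 8: 607 + 374 = 981
Selection 9: 981 + 374 = 1355
Selection 10: 1355 + 374 = 1729
Selection 11: 1729 + 374 = 2103
Selection 12: 2103 + 374 = 2477
Selection 13: 2477 + 374 = 2851
Selection 14: 2851 + 374 = 3225
Selection 15: 3225 + 374 = 3599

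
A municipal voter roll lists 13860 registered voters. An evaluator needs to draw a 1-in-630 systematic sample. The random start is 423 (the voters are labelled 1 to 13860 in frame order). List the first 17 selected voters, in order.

423, 1053, 1683, 2313, 2943, 3573, 4203, 4833, 5463, 6093, 6723, 7353, 7983, 8613, 9243, 9873, 10503

voter 1: 423
voter 2: 423 + 630 = 1053
voter 3: 1053 + 630 = 1683
voter 4: 1683 + 630 = 2313
voter 5: 2313 + 630 = 2943
voter 6: 2943 + 630 = 3573
voter 7: 3573 + 630 = 4203
voter 8: 4203 + 630 = 4833
voter 9: 4833 + 630 = 5463
voter 10: 5463 + 630 = 6093
voter 11: 6093 + 630 = 6723
voter 12: 6723 + 630 = 7353
voter 13: 7353 + 630 = 7983
voter 14: 7983 + 630 = 8613
voter 15: 8613 + 630 = 9243
voter 16: 9243 + 630 = 9873
voter 17: 9873 + 630 = 10503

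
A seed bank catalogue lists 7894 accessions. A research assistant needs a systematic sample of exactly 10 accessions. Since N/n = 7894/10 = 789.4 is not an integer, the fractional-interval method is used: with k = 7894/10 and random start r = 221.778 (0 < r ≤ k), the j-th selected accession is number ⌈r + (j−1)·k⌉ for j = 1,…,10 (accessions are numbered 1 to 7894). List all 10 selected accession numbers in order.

222, 1012, 1801, 2590, 3380, 4169, 4959, 5748, 6537, 7327

j=1: r + 0k = 221.778 → ⌈·⌉ = 222
j=2: r + 1k = 1011.178 → ⌈·⌉ = 1012
j=3: r + 2k = 1800.578 → ⌈·⌉ = 1801
j=4: r + 3k = 2589.978 → ⌈·⌉ = 2590
j=5: r + 4k = 3379.378 → ⌈·⌉ = 3380
j=6: r + 5k = 4168.778 → ⌈·⌉ = 4169
j=7: r + 6k = 4958.178 → ⌈·⌉ = 4959
j=8: r + 7k = 5747.578 → ⌈·⌉ = 5748
j=9: r + 8k = 6536.978 → ⌈·⌉ = 6537
j=10: r + 9k = 7326.378 → ⌈·⌉ = 7327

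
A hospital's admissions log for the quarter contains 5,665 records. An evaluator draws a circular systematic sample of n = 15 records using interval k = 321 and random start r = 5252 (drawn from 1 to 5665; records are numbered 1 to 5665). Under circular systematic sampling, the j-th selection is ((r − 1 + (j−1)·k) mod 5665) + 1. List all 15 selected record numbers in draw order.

5252, 5573, 229, 550, 871, 1192, 1513, 1834, 2155, 2476, 2797, 3118, 3439, 3760, 4081

Selection 1: 5252
Selection 2: 5252 + 321 = 5573
Selection 3: 5573 + 321 = 5894 → 5894 − 5665 = 229
Selection 4: 229 + 321 = 550
Selection 5: 550 + 321 = 871
Selection 6: 871 + 321 = 1192
Selection 7: 1192 + 321 = 1513
Selection 8: 1513 + 321 = 1834
Selection 9: 1834 + 321 = 2155
Selection 10: 2155 + 321 = 2476
Selection 11: 2476 + 321 = 2797
Selection 12: 2797 + 321 = 3118
Selection 13: 3118 + 321 = 3439
Selection 14: 3439 + 321 = 3760
Selection 15: 3760 + 321 = 4081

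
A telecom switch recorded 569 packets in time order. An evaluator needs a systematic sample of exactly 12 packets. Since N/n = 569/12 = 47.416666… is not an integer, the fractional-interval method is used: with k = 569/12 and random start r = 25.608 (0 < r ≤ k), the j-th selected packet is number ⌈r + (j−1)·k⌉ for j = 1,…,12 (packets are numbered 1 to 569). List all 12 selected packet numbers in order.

j=1: r + 0k = 25.608 → ⌈·⌉ = 26
j=2: r + 1k = 73.024666… → ⌈·⌉ = 74
j=3: r + 2k = 120.441333… → ⌈·⌉ = 121
j=4: r + 3k = 167.858 → ⌈·⌉ = 168
j=5: r + 4k = 215.274666… → ⌈·⌉ = 216
j=6: r + 5k = 262.691333… → ⌈·⌉ = 263
j=7: r + 6k = 310.108 → ⌈·⌉ = 311
j=8: r + 7k = 357.524666… → ⌈·⌉ = 358
j=9: r + 8k = 404.941333… → ⌈·⌉ = 405
j=10: r + 9k = 452.358 → ⌈·⌉ = 453
j=11: r + 10k = 499.774666… → ⌈·⌉ = 500
j=12: r + 11k = 547.191333… → ⌈·⌉ = 548

26, 74, 121, 168, 216, 263, 311, 358, 405, 453, 500, 548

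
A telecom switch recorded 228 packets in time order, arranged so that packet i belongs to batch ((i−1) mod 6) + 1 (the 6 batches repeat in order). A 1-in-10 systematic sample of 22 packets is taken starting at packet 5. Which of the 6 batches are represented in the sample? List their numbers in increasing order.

Consecutive selections differ by k = 10, so their batch numbers differ by 10 mod 6 = 4.
gcd(10, 6) = 2, so the sample visits 6/2 = 3 distinct residues mod 6.
Start 5 is batch 5; the batches hit are 1, 3, 5.

1, 3, 5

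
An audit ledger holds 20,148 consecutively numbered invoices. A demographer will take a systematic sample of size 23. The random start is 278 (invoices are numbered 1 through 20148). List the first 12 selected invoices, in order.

278, 1154, 2030, 2906, 3782, 4658, 5534, 6410, 7286, 8162, 9038, 9914

k = N/n = 20148/23 = 876
invoice 1: 278
invoice 2: 278 + 876 = 1154
invoice 3: 1154 + 876 = 2030
invoice 4: 2030 + 876 = 2906
invoice 5: 2906 + 876 = 3782
invoice 6: 3782 + 876 = 4658
invoice 7: 4658 + 876 = 5534
invoice 8: 5534 + 876 = 6410
invoice 9: 6410 + 876 = 7286
invoice 10: 7286 + 876 = 8162
invoice 11: 8162 + 876 = 9038
invoice 12: 9038 + 876 = 9914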